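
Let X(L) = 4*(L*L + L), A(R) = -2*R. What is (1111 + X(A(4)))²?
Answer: 1782225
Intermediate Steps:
X(L) = 4*L + 4*L² (X(L) = 4*(L² + L) = 4*(L + L²) = 4*L + 4*L²)
(1111 + X(A(4)))² = (1111 + 4*(-2*4)*(1 - 2*4))² = (1111 + 4*(-8)*(1 - 8))² = (1111 + 4*(-8)*(-7))² = (1111 + 224)² = 1335² = 1782225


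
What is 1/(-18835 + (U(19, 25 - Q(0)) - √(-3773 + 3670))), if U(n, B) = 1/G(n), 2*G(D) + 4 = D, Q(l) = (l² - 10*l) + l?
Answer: -4237845/79819268704 + 225*I*√103/79819268704 ≈ -5.3093e-5 + 2.8608e-8*I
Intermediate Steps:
Q(l) = l² - 9*l
G(D) = -2 + D/2
U(n, B) = 1/(-2 + n/2)
1/(-18835 + (U(19, 25 - Q(0)) - √(-3773 + 3670))) = 1/(-18835 + (2/(-4 + 19) - √(-3773 + 3670))) = 1/(-18835 + (2/15 - √(-103))) = 1/(-18835 + (2*(1/15) - I*√103)) = 1/(-18835 + (2/15 - I*√103)) = 1/(-282523/15 - I*√103)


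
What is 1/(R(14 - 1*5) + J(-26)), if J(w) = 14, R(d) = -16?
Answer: -½ ≈ -0.50000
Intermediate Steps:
1/(R(14 - 1*5) + J(-26)) = 1/(-16 + 14) = 1/(-2) = -½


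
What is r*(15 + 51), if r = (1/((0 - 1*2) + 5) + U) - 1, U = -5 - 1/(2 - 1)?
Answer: -440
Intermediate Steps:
U = -6 (U = -5 - 1/1 = -5 - 1*1 = -5 - 1 = -6)
r = -20/3 (r = (1/((0 - 1*2) + 5) - 6) - 1 = (1/((0 - 2) + 5) - 6) - 1 = (1/(-2 + 5) - 6) - 1 = (1/3 - 6) - 1 = (⅓ - 6) - 1 = -17/3 - 1 = -20/3 ≈ -6.6667)
r*(15 + 51) = -20*(15 + 51)/3 = -20/3*66 = -440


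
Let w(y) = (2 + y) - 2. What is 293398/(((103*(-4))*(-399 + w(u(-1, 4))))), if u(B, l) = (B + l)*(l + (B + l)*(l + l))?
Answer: 20957/9270 ≈ 2.2607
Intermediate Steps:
u(B, l) = (B + l)*(l + 2*l*(B + l)) (u(B, l) = (B + l)*(l + (B + l)*(2*l)) = (B + l)*(l + 2*l*(B + l)))
w(y) = y
293398/(((103*(-4))*(-399 + w(u(-1, 4))))) = 293398/(((103*(-4))*(-399 + 4*(-1 + 4 + 2*(-1)**2 + 2*4**2 + 4*(-1)*4)))) = 293398/((-412*(-399 + 4*(-1 + 4 + 2*1 + 2*16 - 16)))) = 293398/((-412*(-399 + 4*(-1 + 4 + 2 + 32 - 16)))) = 293398/((-412*(-399 + 4*21))) = 293398/((-412*(-399 + 84))) = 293398/((-412*(-315))) = 293398/129780 = 293398*(1/129780) = 20957/9270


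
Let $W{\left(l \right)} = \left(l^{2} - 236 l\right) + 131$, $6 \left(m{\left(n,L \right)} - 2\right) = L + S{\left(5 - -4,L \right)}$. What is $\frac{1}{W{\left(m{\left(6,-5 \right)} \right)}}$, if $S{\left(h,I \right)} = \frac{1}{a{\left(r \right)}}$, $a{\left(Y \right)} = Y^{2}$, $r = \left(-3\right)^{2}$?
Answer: $- \frac{59049}{8470757} \approx -0.0069709$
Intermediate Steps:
$r = 9$
$S{\left(h,I \right)} = \frac{1}{81}$ ($S{\left(h,I \right)} = \frac{1}{9^{2}} = \frac{1}{81}$)
$m{\left(n,L \right)} = \frac{973}{486} + \frac{L}{6}$ ($m{\left(n,L \right)} = 2 + \frac{L + \frac{1}{81}}{6} = 2 + \frac{\frac{1}{81} + L}{6} = 2 + \left(\frac{1}{486} + \frac{L}{6}\right) = \frac{973}{486} + \frac{L}{6}$)
$W{\left(l \right)} = 131 + l^{2} - 236 l$
$\frac{1}{W{\left(m{\left(6,-5 \right)} \right)}} = \frac{1}{131 + \left(\frac{973}{486} + \frac{1}{6} \left(-5\right)\right)^{2} - 236 \left(\frac{973}{486} + \frac{1}{6} \left(-5\right)\right)} = \frac{1}{131 + \left(\frac{973}{486} - \frac{5}{6}\right)^{2} - 236 \left(\frac{973}{486} - \frac{5}{6}\right)} = \frac{1}{131 + \left(\frac{284}{243}\right)^{2} - \frac{67024}{243}} = \frac{1}{131 + \frac{80656}{59049} - \frac{67024}{243}} = \frac{1}{- \frac{8470757}{59049}} = - \frac{59049}{8470757}$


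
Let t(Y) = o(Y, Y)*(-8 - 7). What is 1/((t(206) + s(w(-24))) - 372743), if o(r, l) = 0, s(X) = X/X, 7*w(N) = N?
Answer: -1/372742 ≈ -2.6828e-6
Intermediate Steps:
w(N) = N/7
s(X) = 1
t(Y) = 0 (t(Y) = 0*(-8 - 7) = 0*(-15) = 0)
1/((t(206) + s(w(-24))) - 372743) = 1/((0 + 1) - 372743) = 1/(1 - 372743) = 1/(-372742) = -1/372742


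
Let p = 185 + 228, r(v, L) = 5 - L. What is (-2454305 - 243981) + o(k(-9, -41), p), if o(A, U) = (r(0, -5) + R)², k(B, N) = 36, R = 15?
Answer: -2697661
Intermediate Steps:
p = 413
o(A, U) = 625 (o(A, U) = ((5 - 1*(-5)) + 15)² = ((5 + 5) + 15)² = (10 + 15)² = 25² = 625)
(-2454305 - 243981) + o(k(-9, -41), p) = (-2454305 - 243981) + 625 = -2698286 + 625 = -2697661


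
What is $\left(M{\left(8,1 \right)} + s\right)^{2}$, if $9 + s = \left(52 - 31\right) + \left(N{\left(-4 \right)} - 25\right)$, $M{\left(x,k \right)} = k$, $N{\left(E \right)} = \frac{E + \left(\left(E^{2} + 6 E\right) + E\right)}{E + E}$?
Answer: $100$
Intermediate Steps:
$N{\left(E \right)} = \frac{E^{2} + 8 E}{2 E}$ ($N{\left(E \right)} = \frac{E + \left(E^{2} + 7 E\right)}{2 E} = \left(E^{2} + 8 E\right) \frac{1}{2 E} = \frac{E^{2} + 8 E}{2 E}$)
$s = -11$ ($s = -9 + \left(\left(52 - 31\right) + \left(\left(4 + \frac{1}{2} \left(-4\right)\right) - 25\right)\right) = -9 + \left(21 + \left(\left(4 - 2\right) - 25\right)\right) = -9 + \left(21 + \left(2 - 25\right)\right) = -9 + \left(21 - 23\right) = -9 - 2 = -11$)
$\left(M{\left(8,1 \right)} + s\right)^{2} = \left(1 - 11\right)^{2} = \left(-10\right)^{2} = 100$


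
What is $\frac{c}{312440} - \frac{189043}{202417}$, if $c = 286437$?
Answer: $- \frac{1084876691}{63243167480} \approx -0.017154$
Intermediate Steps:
$\frac{c}{312440} - \frac{189043}{202417} = \frac{286437}{312440} - \frac{189043}{202417} = - \frac{1084876691}{63243167480}$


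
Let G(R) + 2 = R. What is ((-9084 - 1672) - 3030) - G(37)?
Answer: -13821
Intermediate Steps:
G(R) = -2 + R
((-9084 - 1672) - 3030) - G(37) = ((-9084 - 1672) - 3030) - (-2 + 37) = (-10756 - 3030) - 1*35 = -13786 - 35 = -13821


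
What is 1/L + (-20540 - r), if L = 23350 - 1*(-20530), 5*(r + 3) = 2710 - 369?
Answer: -184341635/8776 ≈ -21005.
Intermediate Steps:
r = 2326/5 (r = -3 + (2710 - 369)/5 = -3 + (⅕)*2341 = -3 + 2341/5 = 2326/5 ≈ 465.20)
L = 43880 (L = 23350 + 20530 = 43880)
1/L + (-20540 - r) = 1/43880 + (-20540 - 1*2326/5) = 1/43880 + (-20540 - 2326/5) = 1/43880 - 105026/5 = -184341635/8776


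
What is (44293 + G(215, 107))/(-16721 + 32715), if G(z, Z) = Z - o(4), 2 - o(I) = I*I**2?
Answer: 2021/727 ≈ 2.7799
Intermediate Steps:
o(I) = 2 - I**3 (o(I) = 2 - I*I**2 = 2 - I**3)
G(z, Z) = 62 + Z (G(z, Z) = Z - (2 - 1*4**3) = Z - (2 - 1*64) = Z - (2 - 64) = Z - 1*(-62) = Z + 62 = 62 + Z)
(44293 + G(215, 107))/(-16721 + 32715) = (44293 + (62 + 107))/(-16721 + 32715) = (44293 + 169)/15994 = 44462*(1/15994) = 2021/727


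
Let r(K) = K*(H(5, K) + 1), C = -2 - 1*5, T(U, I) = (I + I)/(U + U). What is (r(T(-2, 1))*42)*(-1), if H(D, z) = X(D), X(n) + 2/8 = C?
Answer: -525/4 ≈ -131.25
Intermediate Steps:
T(U, I) = I/U (T(U, I) = (2*I)/((2*U)) = (2*I)*(1/(2*U)) = I/U)
C = -7 (C = -2 - 5 = -7)
X(n) = -29/4 (X(n) = -1/4 - 7 = -29/4)
H(D, z) = -29/4
r(K) = -25*K/4 (r(K) = K*(-29/4 + 1) = K*(-25/4) = -25*K/4)
(r(T(-2, 1))*42)*(-1) = (-25/(4*(-2))*42)*(-1) = (-25*(-1)/(4*2)*42)*(-1) = (-25/4*(-1/2)*42)*(-1) = ((25/8)*42)*(-1) = (525/4)*(-1) = -525/4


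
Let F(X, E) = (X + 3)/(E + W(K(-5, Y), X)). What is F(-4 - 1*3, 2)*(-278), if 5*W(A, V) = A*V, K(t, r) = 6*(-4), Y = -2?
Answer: 2780/89 ≈ 31.236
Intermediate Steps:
K(t, r) = -24
W(A, V) = A*V/5 (W(A, V) = (A*V)/5 = A*V/5)
F(X, E) = (3 + X)/(E - 24*X/5) (F(X, E) = (X + 3)/(E + (1/5)*(-24)*X) = (3 + X)/(E - 24*X/5))
F(-4 - 1*3, 2)*(-278) = (5*(3 + (-4 - 1*3))/(-24*(-4 - 1*3) + 5*2))*(-278) = (5*(3 + (-4 - 3))/(-24*(-4 - 3) + 10))*(-278) = (5*(3 - 7)/(-24*(-7) + 10))*(-278) = (5*(-4)/(168 + 10))*(-278) = (5*(-4)/178)*(-278) = (5*(1/178)*(-4))*(-278) = -10/89*(-278) = 2780/89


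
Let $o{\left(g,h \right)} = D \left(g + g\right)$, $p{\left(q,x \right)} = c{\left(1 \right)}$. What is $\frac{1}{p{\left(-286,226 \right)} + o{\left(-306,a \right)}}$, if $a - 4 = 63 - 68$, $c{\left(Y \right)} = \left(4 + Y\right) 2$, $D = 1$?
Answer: $- \frac{1}{602} \approx -0.0016611$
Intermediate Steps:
$c{\left(Y \right)} = 8 + 2 Y$
$p{\left(q,x \right)} = 10$ ($p{\left(q,x \right)} = 8 + 2 \cdot 1 = 8 + 2 = 10$)
$a = -1$ ($a = 4 + \left(63 - 68\right) = 4 - 5 = -1$)
$o{\left(g,h \right)} = 2 g$ ($o{\left(g,h \right)} = 1 \left(g + g\right) = 1 \cdot 2 g = 2 g$)
$\frac{1}{p{\left(-286,226 \right)} + o{\left(-306,a \right)}} = \frac{1}{10 + 2 \left(-306\right)} = \frac{1}{10 - 612} = \frac{1}{-602} = - \frac{1}{602}$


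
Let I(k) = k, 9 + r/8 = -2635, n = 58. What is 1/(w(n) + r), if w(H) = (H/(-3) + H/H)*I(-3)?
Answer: -1/21097 ≈ -4.7400e-5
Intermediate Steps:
r = -21152 (r = -72 + 8*(-2635) = -72 - 21080 = -21152)
w(H) = -3 + H (w(H) = (H/(-3) + H/H)*(-3) = (H*(-⅓) + 1)*(-3) = (-H/3 + 1)*(-3) = (1 - H/3)*(-3) = -3 + H)
1/(w(n) + r) = 1/((-3 + 58) - 21152) = 1/(55 - 21152) = 1/(-21097) = -1/21097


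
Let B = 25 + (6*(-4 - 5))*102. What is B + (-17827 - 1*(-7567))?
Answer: -15743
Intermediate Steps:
B = -5483 (B = 25 + (6*(-9))*102 = 25 - 54*102 = 25 - 5508 = -5483)
B + (-17827 - 1*(-7567)) = -5483 + (-17827 - 1*(-7567)) = -5483 + (-17827 + 7567) = -5483 - 10260 = -15743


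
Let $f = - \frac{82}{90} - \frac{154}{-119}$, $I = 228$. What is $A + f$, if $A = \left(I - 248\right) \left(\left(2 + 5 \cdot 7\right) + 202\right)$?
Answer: $- \frac{3656407}{765} \approx -4779.6$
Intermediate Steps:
$f = \frac{293}{765}$ ($f = \left(-82\right) \frac{1}{90} - - \frac{22}{17} = - \frac{41}{45} + \frac{22}{17} = \frac{293}{765} \approx 0.38301$)
$A = -4780$ ($A = \left(228 - 248\right) \left(\left(2 + 5 \cdot 7\right) + 202\right) = - 20 \left(\left(2 + 35\right) + 202\right) = - 20 \left(37 + 202\right) = \left(-20\right) 239 = -4780$)
$A + f = -4780 + \frac{293}{765} = - \frac{3656407}{765}$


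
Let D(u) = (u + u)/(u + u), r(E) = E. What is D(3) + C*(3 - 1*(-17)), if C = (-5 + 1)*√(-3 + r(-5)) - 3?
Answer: -59 - 160*I*√2 ≈ -59.0 - 226.27*I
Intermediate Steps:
C = -3 - 8*I*√2 (C = (-5 + 1)*√(-3 - 5) - 3 = -8*I*√2 - 3 = -3 - 8*I*√2 ≈ -3.0 - 11.314*I)
D(u) = 1 (D(u) = (2*u)/((2*u)) = (2*u)*(1/(2*u)) = 1)
D(3) + C*(3 - 1*(-17)) = 1 + (-3 - 8*I*√2)*(3 - 1*(-17)) = 1 + (-3 - 8*I*√2)*(3 + 17) = 1 + (-3 - 8*I*√2)*20 = 1 + (-60 - 160*I*√2) = -59 - 160*I*√2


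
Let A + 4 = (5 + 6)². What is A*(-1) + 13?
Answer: -104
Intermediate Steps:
A = 117 (A = -4 + (5 + 6)² = -4 + 11² = -4 + 121 = 117)
A*(-1) + 13 = 117*(-1) + 13 = -117 + 13 = -104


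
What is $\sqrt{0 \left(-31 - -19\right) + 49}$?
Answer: $7$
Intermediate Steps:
$\sqrt{0 \left(-31 - -19\right) + 49} = \sqrt{0 \left(-31 + 19\right) + 49} = \sqrt{0 \left(-12\right) + 49} = \sqrt{0 + 49} = \sqrt{49} = 7$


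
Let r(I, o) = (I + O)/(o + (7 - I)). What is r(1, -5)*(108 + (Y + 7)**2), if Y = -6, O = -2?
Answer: -109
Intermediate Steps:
r(I, o) = (-2 + I)/(7 + o - I) (r(I, o) = (I - 2)/(o + (7 - I)) = (-2 + I)/(7 + o - I))
r(1, -5)*(108 + (Y + 7)**2) = ((-2 + 1)/(7 - 5 - 1*1))*(108 + (-6 + 7)**2) = (-1/(7 - 5 - 1))*(108 + 1**2) = (-1/1)*(108 + 1) = (1*(-1))*109 = -1*109 = -109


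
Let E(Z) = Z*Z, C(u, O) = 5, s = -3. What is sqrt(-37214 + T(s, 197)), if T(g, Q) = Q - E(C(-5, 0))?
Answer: I*sqrt(37042) ≈ 192.46*I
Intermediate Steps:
E(Z) = Z**2
T(g, Q) = -25 + Q (T(g, Q) = Q - 1*5**2 = Q - 1*25 = Q - 25 = -25 + Q)
sqrt(-37214 + T(s, 197)) = sqrt(-37214 + (-25 + 197)) = sqrt(-37214 + 172) = sqrt(-37042) = I*sqrt(37042)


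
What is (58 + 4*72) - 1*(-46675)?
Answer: 47021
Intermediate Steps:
(58 + 4*72) - 1*(-46675) = (58 + 288) + 46675 = 346 + 46675 = 47021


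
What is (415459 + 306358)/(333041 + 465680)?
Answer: 721817/798721 ≈ 0.90372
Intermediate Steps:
(415459 + 306358)/(333041 + 465680) = 721817/798721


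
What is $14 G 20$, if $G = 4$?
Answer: $1120$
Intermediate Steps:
$14 G 20 = 14 \cdot 4 \cdot 20 = 56 \cdot 20 = 1120$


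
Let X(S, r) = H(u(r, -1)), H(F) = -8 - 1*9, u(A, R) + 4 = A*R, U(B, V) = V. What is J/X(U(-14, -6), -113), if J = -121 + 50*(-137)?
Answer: 6971/17 ≈ 410.06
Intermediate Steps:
u(A, R) = -4 + A*R
H(F) = -17 (H(F) = -8 - 9 = -17)
X(S, r) = -17
J = -6971 (J = -121 - 6850 = -6971)
J/X(U(-14, -6), -113) = -6971/(-17) = -6971*(-1/17) = 6971/17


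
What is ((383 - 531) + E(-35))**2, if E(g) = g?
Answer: 33489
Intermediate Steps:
((383 - 531) + E(-35))**2 = ((383 - 531) - 35)**2 = (-148 - 35)**2 = (-183)**2 = 33489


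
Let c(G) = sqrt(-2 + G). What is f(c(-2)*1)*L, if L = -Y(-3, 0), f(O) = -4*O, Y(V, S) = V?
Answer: -24*I ≈ -24.0*I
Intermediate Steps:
L = 3 (L = -1*(-3) = 3)
f(c(-2)*1)*L = -4*sqrt(-2 - 2)*3 = -4*sqrt(-4)*3 = -4*2*I*3 = -8*I*3 = -24*I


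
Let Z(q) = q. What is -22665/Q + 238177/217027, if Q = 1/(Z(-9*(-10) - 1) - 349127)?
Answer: 1716888936377467/217027 ≈ 7.9109e+9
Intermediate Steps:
Q = -1/349038 (Q = 1/((-9*(-10) - 1) - 349127) = 1/((90 - 1) - 349127) = 1/(89 - 349127) = 1/(-349038) = -1/349038 ≈ -2.8650e-6)
-22665/Q + 238177/217027 = -22665/(-1/349038) + 238177/217027 = -22665*(-349038) + 238177*(1/217027) = 7910946270 + 238177/217027 = 1716888936377467/217027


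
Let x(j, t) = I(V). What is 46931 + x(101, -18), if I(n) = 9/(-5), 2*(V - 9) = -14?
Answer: 234646/5 ≈ 46929.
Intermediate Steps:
V = 2 (V = 9 + (1/2)*(-14) = 9 - 7 = 2)
I(n) = -9/5 (I(n) = 9*(-1/5) = -9/5)
x(j, t) = -9/5
46931 + x(101, -18) = 46931 - 9/5 = 234646/5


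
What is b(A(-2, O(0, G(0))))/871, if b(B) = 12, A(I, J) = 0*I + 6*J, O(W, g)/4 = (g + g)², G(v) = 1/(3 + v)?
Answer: 12/871 ≈ 0.013777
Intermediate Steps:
O(W, g) = 16*g² (O(W, g) = 4*(g + g)² = 4*(2*g)² = 4*(4*g²) = 16*g²)
A(I, J) = 6*J (A(I, J) = 0 + 6*J = 6*J)
b(A(-2, O(0, G(0))))/871 = 12/871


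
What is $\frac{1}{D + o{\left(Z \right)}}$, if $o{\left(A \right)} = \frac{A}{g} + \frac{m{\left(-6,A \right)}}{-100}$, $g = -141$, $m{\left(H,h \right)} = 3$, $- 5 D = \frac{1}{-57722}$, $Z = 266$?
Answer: $- \frac{406940100}{779909393} \approx -0.52178$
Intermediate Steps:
$D = \frac{1}{288610}$ ($D = - \frac{1}{5 \left(-57722\right)} = \left(- \frac{1}{5}\right) \left(- \frac{1}{57722}\right) = \frac{1}{288610} \approx 3.4649 \cdot 10^{-6}$)
$o{\left(A \right)} = - \frac{3}{100} - \frac{A}{141}$ ($o{\left(A \right)} = \frac{A}{-141} + \frac{3}{-100} = A \left(- \frac{1}{141}\right) + 3 \left(- \frac{1}{100}\right) = - \frac{A}{141} - \frac{3}{100} = - \frac{3}{100} - \frac{A}{141}$)
$\frac{1}{D + o{\left(Z \right)}} = \frac{1}{\frac{1}{288610} - \frac{27023}{14100}} = \frac{1}{- \frac{779909393}{406940100}} = - \frac{406940100}{779909393}$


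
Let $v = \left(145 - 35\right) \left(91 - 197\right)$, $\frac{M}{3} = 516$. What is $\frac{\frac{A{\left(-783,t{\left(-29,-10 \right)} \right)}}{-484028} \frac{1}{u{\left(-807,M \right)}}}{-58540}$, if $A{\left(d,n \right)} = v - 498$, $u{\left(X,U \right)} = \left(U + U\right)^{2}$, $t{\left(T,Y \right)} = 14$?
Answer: $- \frac{6079}{135798543462504960} \approx -4.4765 \cdot 10^{-14}$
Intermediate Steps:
$M = 1548$ ($M = 3 \cdot 516 = 1548$)
$u{\left(X,U \right)} = 4 U^{2}$ ($u{\left(X,U \right)} = \left(2 U\right)^{2} = 4 U^{2}$)
$v = -11660$ ($v = 110 \left(-106\right) = -11660$)
$A{\left(d,n \right)} = -12158$ ($A{\left(d,n \right)} = -11660 - 498 = -12158$)
$\frac{\frac{A{\left(-783,t{\left(-29,-10 \right)} \right)}}{-484028} \frac{1}{u{\left(-807,M \right)}}}{-58540} = \frac{- \frac{12158}{-484028} \frac{1}{4 \cdot 1548^{2}}}{-58540} = \frac{\left(-12158\right) \left(- \frac{1}{484028}\right)}{4 \cdot 2396304} \left(- \frac{1}{58540}\right) = \frac{6079}{242014 \cdot 9585216} \left(- \frac{1}{58540}\right) = \frac{6079}{242014} \cdot \frac{1}{9585216} \left(- \frac{1}{58540}\right) = \frac{6079}{2319756465024} \left(- \frac{1}{58540}\right) = - \frac{6079}{135798543462504960}$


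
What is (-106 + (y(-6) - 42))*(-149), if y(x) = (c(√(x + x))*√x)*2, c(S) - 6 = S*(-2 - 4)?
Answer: 22052 - 10728*√2 - 1788*I*√6 ≈ 6880.3 - 4379.7*I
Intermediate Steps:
c(S) = 6 - 6*S (c(S) = 6 + S*(-2 - 4) = 6 + S*(-6) = 6 - 6*S)
y(x) = 2*√x*(6 - 6*√2*√x) (y(x) = ((6 - 6*√(x + x))*√x)*2 = ((6 - 6*√2*√x)*√x)*2 = (√x*(6 - 6*√2*√x))*2 = 2*√x*(6 - 6*√2*√x))
(-106 + (y(-6) - 42))*(-149) = (-106 + ((12*√(-6) - 12*(-6)*√2) - 42))*(-149) = (-106 + ((12*(I*√6) + 72*√2) - 42))*(-149) = (-106 + ((12*I*√6 + 72*√2) - 42))*(-149) = (-106 + ((72*√2 + 12*I*√6) - 42))*(-149) = (-106 + (-42 + 72*√2 + 12*I*√6))*(-149) = (-148 + 72*√2 + 12*I*√6)*(-149) = 22052 - 10728*√2 - 1788*I*√6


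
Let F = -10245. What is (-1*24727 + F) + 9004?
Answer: -25968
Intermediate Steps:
(-1*24727 + F) + 9004 = (-1*24727 - 10245) + 9004 = (-24727 - 10245) + 9004 = -34972 + 9004 = -25968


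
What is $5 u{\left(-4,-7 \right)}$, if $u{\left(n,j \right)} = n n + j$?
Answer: $45$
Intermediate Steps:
$u{\left(n,j \right)} = j + n^{2}$ ($u{\left(n,j \right)} = n^{2} + j = j + n^{2}$)
$5 u{\left(-4,-7 \right)} = 5 \left(-7 + \left(-4\right)^{2}\right) = 5 \left(-7 + 16\right) = 5 \cdot 9 = 45$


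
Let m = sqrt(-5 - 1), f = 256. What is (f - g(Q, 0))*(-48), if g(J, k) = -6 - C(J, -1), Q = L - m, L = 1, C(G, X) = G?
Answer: -12624 + 48*I*sqrt(6) ≈ -12624.0 + 117.58*I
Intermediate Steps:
m = I*sqrt(6) (m = sqrt(-6) = I*sqrt(6) ≈ 2.4495*I)
Q = 1 - I*sqrt(6) ≈ 1.0 - 2.4495*I
g(J, k) = -6 - J
(f - g(Q, 0))*(-48) = (256 - (-6 - (1 - I*sqrt(6))))*(-48) = (256 - (-6 + (-1 + I*sqrt(6))))*(-48) = (256 - (-7 + I*sqrt(6)))*(-48) = (256 + (7 - I*sqrt(6)))*(-48) = (263 - I*sqrt(6))*(-48) = -12624 + 48*I*sqrt(6)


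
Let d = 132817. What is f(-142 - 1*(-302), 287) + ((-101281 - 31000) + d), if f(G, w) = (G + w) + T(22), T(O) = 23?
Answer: 1006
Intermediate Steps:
f(G, w) = 23 + G + w (f(G, w) = (G + w) + 23 = 23 + G + w)
f(-142 - 1*(-302), 287) + ((-101281 - 31000) + d) = (23 + (-142 - 1*(-302)) + 287) + ((-101281 - 31000) + 132817) = (23 + (-142 + 302) + 287) + (-132281 + 132817) = (23 + 160 + 287) + 536 = 470 + 536 = 1006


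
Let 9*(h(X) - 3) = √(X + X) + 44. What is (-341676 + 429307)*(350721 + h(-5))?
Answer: 276612509360/9 + 87631*I*√10/9 ≈ 3.0735e+10 + 30790.0*I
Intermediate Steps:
h(X) = 71/9 + √2*√X/9 (h(X) = 3 + (√(X + X) + 44)/9 = 3 + (√(2*X) + 44)/9 = 3 + (√2*√X + 44)/9 = 3 + (44 + √2*√X)/9 = 3 + (44/9 + √2*√X/9) = 71/9 + √2*√X/9)
(-341676 + 429307)*(350721 + h(-5)) = (-341676 + 429307)*(350721 + (71/9 + √2*√(-5)/9)) = 87631*(350721 + (71/9 + √2*(I*√5)/9)) = 87631*(350721 + (71/9 + I*√10/9)) = 87631*(3156560/9 + I*√10/9) = 276612509360/9 + 87631*I*√10/9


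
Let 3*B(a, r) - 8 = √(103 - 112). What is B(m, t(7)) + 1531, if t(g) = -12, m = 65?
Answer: 4601/3 + I ≈ 1533.7 + 1.0*I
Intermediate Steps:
B(a, r) = 8/3 + I (B(a, r) = 8/3 + √(103 - 112)/3 = 8/3 + √(-9)/3 = 8/3 + (3*I)/3 = 8/3 + I)
B(m, t(7)) + 1531 = (8/3 + I) + 1531 = 4601/3 + I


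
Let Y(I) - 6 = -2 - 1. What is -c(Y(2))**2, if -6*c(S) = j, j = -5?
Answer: -25/36 ≈ -0.69444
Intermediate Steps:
Y(I) = 3 (Y(I) = 6 + (-2 - 1) = 6 - 3 = 3)
c(S) = 5/6 (c(S) = -1/6*(-5) = 5/6)
-c(Y(2))**2 = -(5/6)**2 = -1*25/36 = -25/36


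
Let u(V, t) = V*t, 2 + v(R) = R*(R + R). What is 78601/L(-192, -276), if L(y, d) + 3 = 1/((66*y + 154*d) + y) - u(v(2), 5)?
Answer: -4351980168/1827145 ≈ -2381.8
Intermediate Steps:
v(R) = -2 + 2*R² (v(R) = -2 + R*(R + R) = -2 + R*(2*R) = -2 + 2*R²)
L(y, d) = -33 + 1/(67*y + 154*d) (L(y, d) = -3 + (1/((66*y + 154*d) + y) - (-2 + 2*2²)*5) = -3 + (1/(67*y + 154*d) - (-2 + 2*4)*5) = -3 + (1/(67*y + 154*d) - (-2 + 8)*5) = -3 + (1/(67*y + 154*d) - 6*5) = -3 + (1/(67*y + 154*d) - 1*30) = -3 + (1/(67*y + 154*d) - 30) = -3 + (-30 + 1/(67*y + 154*d)) = -33 + 1/(67*y + 154*d))
78601/L(-192, -276) = 78601/(((1 - 5082*(-276) - 2211*(-192))/(67*(-192) + 154*(-276)))) = 78601/(((1 + 1402632 + 424512)/(-12864 - 42504))) = 78601/((1827145/(-55368))) = 78601/((-1/55368*1827145)) = 78601/(-1827145/55368) = 78601*(-55368/1827145) = -4351980168/1827145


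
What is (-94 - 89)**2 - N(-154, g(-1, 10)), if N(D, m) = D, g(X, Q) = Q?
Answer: 33643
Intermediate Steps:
(-94 - 89)**2 - N(-154, g(-1, 10)) = (-94 - 89)**2 - 1*(-154) = (-183)**2 + 154 = 33489 + 154 = 33643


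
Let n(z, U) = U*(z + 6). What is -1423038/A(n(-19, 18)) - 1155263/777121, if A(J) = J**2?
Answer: -194855049071/7092006246 ≈ -27.475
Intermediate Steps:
n(z, U) = U*(6 + z)
-1423038/A(n(-19, 18)) - 1155263/777121 = -1423038*1/(324*(6 - 19)**2) - 1155263/777121 = -1423038/((18*(-13))**2) - 1155263*1/777121 = -1423038/((-234)**2) - 1155263/777121 = -1423038/54756 - 1155263/777121 = -1423038*1/54756 - 1155263/777121 = -237173/9126 - 1155263/777121 = -194855049071/7092006246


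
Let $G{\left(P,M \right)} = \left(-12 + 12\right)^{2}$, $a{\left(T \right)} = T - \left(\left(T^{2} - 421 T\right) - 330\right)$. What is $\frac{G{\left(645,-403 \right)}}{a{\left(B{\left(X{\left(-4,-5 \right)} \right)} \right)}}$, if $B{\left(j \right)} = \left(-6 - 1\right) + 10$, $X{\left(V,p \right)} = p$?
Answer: $0$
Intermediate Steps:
$B{\left(j \right)} = 3$ ($B{\left(j \right)} = -7 + 10 = 3$)
$a{\left(T \right)} = 330 - T^{2} + 422 T$ ($a{\left(T \right)} = T - \left(-330 + T^{2} - 421 T\right) = T + \left(330 - T^{2} + 421 T\right) = 330 - T^{2} + 422 T$)
$G{\left(P,M \right)} = 0$ ($G{\left(P,M \right)} = 0^{2} = 0$)
$\frac{G{\left(645,-403 \right)}}{a{\left(B{\left(X{\left(-4,-5 \right)} \right)} \right)}} = \frac{0}{330 - 3^{2} + 422 \cdot 3} = \frac{0}{330 - 9 + 1266} = \frac{0}{1587} = 0 \cdot \frac{1}{1587} = 0$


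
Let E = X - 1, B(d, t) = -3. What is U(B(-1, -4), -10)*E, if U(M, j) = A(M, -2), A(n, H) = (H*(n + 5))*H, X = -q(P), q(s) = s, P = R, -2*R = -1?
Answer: -12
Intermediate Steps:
R = ½ (R = -½*(-1) = ½ ≈ 0.50000)
P = ½ ≈ 0.50000
X = -½ (X = -1*½ = -½ ≈ -0.50000)
A(n, H) = H²*(5 + n) (A(n, H) = (H*(5 + n))*H = H²*(5 + n))
U(M, j) = 20 + 4*M (U(M, j) = (-2)²*(5 + M) = 4*(5 + M) = 20 + 4*M)
E = -3/2 (E = -½ - 1 = -3/2 ≈ -1.5000)
U(B(-1, -4), -10)*E = (20 + 4*(-3))*(-3/2) = (20 - 12)*(-3/2) = 8*(-3/2) = -12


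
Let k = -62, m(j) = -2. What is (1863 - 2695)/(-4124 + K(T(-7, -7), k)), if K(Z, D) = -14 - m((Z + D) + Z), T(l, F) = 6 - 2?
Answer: 104/517 ≈ 0.20116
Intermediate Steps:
T(l, F) = 4
K(Z, D) = -12 (K(Z, D) = -14 - 1*(-2) = -14 + 2 = -12)
(1863 - 2695)/(-4124 + K(T(-7, -7), k)) = (1863 - 2695)/(-4124 - 12) = -832/(-4136) = -832*(-1/4136) = 104/517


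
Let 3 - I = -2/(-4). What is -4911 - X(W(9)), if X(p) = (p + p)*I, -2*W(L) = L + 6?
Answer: -9747/2 ≈ -4873.5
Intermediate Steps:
W(L) = -3 - L/2 (W(L) = -(L + 6)/2 = -(6 + L)/2 = -3 - L/2)
I = 5/2 (I = 3 - (-2)/(-4) = 3 - (-2)*(-1)/4 = 3 - 1*½ = 3 - ½ = 5/2 ≈ 2.5000)
X(p) = 5*p (X(p) = (p + p)*(5/2) = (2*p)*(5/2) = 5*p)
-4911 - X(W(9)) = -4911 - 5*(-3 - ½*9) = -4911 - 5*(-3 - 9/2) = -4911 - 5*(-15)/2 = -4911 - 1*(-75/2) = -4911 + 75/2 = -9747/2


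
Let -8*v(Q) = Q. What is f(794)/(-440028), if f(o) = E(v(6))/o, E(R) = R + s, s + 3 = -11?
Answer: 59/1397528928 ≈ 4.2217e-8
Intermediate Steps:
s = -14 (s = -3 - 11 = -14)
v(Q) = -Q/8
E(R) = -14 + R (E(R) = R - 14 = -14 + R)
f(o) = -59/(4*o) (f(o) = (-14 - ⅛*6)/o = (-14 - ¾)/o = -59/(4*o))
f(794)/(-440028) = -59/4/794/(-440028) = -59/4*1/794*(-1/440028) = -59/3176*(-1/440028) = 59/1397528928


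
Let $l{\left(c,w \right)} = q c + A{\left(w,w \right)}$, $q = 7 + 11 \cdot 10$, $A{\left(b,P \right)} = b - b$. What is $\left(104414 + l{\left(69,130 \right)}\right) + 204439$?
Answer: $316926$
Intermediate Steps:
$A{\left(b,P \right)} = 0$
$q = 117$ ($q = 7 + 110 = 117$)
$l{\left(c,w \right)} = 117 c$ ($l{\left(c,w \right)} = 117 c + 0 = 117 c$)
$\left(104414 + l{\left(69,130 \right)}\right) + 204439 = \left(104414 + 117 \cdot 69\right) + 204439 = \left(104414 + 8073\right) + 204439 = 112487 + 204439 = 316926$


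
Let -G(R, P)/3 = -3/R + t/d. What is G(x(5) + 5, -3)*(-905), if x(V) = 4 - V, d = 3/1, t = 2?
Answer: -905/4 ≈ -226.25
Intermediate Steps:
d = 3 (d = 3*1 = 3)
G(R, P) = -2 + 9/R (G(R, P) = -3*(-3/R + 2/3) = -3*(-3/R + 2*(⅓)) = -3*(-3/R + ⅔) = -3*(⅔ - 3/R) = -2 + 9/R)
G(x(5) + 5, -3)*(-905) = (-2 + 9/((4 - 1*5) + 5))*(-905) = (-2 + 9/((4 - 5) + 5))*(-905) = (-2 + 9/(-1 + 5))*(-905) = (-2 + 9/4)*(-905) = (¼)*(-905) = -905/4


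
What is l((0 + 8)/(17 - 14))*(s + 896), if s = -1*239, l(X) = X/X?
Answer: 657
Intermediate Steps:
l(X) = 1
s = -239
l((0 + 8)/(17 - 14))*(s + 896) = 1*(-239 + 896) = 1*657 = 657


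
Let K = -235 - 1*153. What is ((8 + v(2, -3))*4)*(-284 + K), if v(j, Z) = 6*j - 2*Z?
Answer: -69888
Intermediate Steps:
K = -388 (K = -235 - 153 = -388)
v(j, Z) = -2*Z + 6*j
((8 + v(2, -3))*4)*(-284 + K) = ((8 + (-2*(-3) + 6*2))*4)*(-284 - 388) = ((8 + (6 + 12))*4)*(-672) = ((8 + 18)*4)*(-672) = (26*4)*(-672) = 104*(-672) = -69888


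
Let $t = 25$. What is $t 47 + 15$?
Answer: $1190$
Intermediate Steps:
$t 47 + 15 = 25 \cdot 47 + 15 = 1175 + 15 = 1190$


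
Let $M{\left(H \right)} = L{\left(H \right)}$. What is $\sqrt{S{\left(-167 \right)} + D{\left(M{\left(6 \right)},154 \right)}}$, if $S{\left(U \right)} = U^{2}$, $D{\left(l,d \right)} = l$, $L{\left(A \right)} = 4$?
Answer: $\sqrt{27893} \approx 167.01$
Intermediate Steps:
$M{\left(H \right)} = 4$
$\sqrt{S{\left(-167 \right)} + D{\left(M{\left(6 \right)},154 \right)}} = \sqrt{\left(-167\right)^{2} + 4} = \sqrt{27889 + 4} = \sqrt{27893}$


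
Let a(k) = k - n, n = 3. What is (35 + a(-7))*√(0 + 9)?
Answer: 75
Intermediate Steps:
a(k) = -3 + k (a(k) = k - 1*3 = k - 3 = -3 + k)
(35 + a(-7))*√(0 + 9) = (35 + (-3 - 7))*√(0 + 9) = (35 - 10)*√9 = 25*3 = 75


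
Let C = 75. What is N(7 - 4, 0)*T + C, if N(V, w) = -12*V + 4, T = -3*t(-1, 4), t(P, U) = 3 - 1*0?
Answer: 363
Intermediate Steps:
t(P, U) = 3 (t(P, U) = 3 + 0 = 3)
T = -9 (T = -3*3 = -9)
N(V, w) = 4 - 12*V
N(7 - 4, 0)*T + C = (4 - 12*(7 - 4))*(-9) + 75 = (4 - 12*3)*(-9) + 75 = (4 - 36)*(-9) + 75 = -32*(-9) + 75 = 288 + 75 = 363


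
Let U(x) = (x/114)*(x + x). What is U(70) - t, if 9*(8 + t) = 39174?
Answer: -242746/57 ≈ -4258.7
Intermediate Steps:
t = 13034/3 (t = -8 + (⅑)*39174 = -8 + 13058/3 = 13034/3 ≈ 4344.7)
U(x) = x²/57 (U(x) = (x*(1/114))*(2*x) = (x/114)*(2*x) = x²/57)
U(70) - t = (1/57)*70² - 1*13034/3 = (1/57)*4900 - 13034/3 = 4900/57 - 13034/3 = -242746/57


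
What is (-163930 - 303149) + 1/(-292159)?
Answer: -136461333562/292159 ≈ -4.6708e+5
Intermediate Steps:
(-163930 - 303149) + 1/(-292159) = -467079 - 1/292159 = -136461333562/292159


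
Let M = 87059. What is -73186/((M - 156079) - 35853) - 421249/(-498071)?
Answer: 80629470583/52234199983 ≈ 1.5436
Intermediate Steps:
-73186/((M - 156079) - 35853) - 421249/(-498071) = -73186/((87059 - 156079) - 35853) - 421249/(-498071) = -73186/(-69020 - 35853) - 421249*(-1/498071) = -73186/(-104873) + 421249/498071 = -73186*(-1/104873) + 421249/498071 = 73186/104873 + 421249/498071 = 80629470583/52234199983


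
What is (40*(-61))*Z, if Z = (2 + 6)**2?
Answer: -156160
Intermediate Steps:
Z = 64 (Z = 8**2 = 64)
(40*(-61))*Z = (40*(-61))*64 = -2440*64 = -156160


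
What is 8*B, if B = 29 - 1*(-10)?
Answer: 312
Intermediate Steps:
B = 39 (B = 29 + 10 = 39)
8*B = 8*39 = 312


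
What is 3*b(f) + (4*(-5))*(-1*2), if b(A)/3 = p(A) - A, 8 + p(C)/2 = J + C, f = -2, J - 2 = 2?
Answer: -50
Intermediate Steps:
J = 4 (J = 2 + 2 = 4)
p(C) = -8 + 2*C (p(C) = -16 + 2*(4 + C) = -16 + (8 + 2*C) = -8 + 2*C)
b(A) = -24 + 3*A (b(A) = 3*((-8 + 2*A) - A) = 3*(-8 + A) = -24 + 3*A)
3*b(f) + (4*(-5))*(-1*2) = 3*(-24 + 3*(-2)) + (4*(-5))*(-1*2) = 3*(-24 - 6) - 20*(-2) = 3*(-30) + 40 = -90 + 40 = -50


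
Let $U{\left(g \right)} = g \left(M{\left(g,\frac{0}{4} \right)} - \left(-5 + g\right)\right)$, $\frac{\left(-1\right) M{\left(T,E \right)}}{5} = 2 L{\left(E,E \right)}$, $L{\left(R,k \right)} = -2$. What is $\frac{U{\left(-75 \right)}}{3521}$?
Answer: $- \frac{7500}{3521} \approx -2.1301$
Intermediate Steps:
$M{\left(T,E \right)} = 20$ ($M{\left(T,E \right)} = - 5 \cdot 2 \left(-2\right) = \left(-5\right) \left(-4\right) = 20$)
$U{\left(g \right)} = g \left(25 - g\right)$ ($U{\left(g \right)} = g \left(20 - \left(-5 + g\right)\right) = g \left(25 - g\right)$)
$\frac{U{\left(-75 \right)}}{3521} = \frac{\left(-75\right) \left(25 - -75\right)}{3521} = - 75 \left(25 + 75\right) \frac{1}{3521} = \left(-75\right) 100 \cdot \frac{1}{3521} = \left(-7500\right) \frac{1}{3521} = - \frac{7500}{3521}$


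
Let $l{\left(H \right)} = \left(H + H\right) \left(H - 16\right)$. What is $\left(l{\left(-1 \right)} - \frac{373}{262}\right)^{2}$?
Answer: $\frac{72846225}{68644} \approx 1061.2$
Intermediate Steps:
$l{\left(H \right)} = 2 H \left(-16 + H\right)$
$\left(l{\left(-1 \right)} - \frac{373}{262}\right)^{2} = \left(2 \left(-1\right) \left(-16 - 1\right) - \frac{373}{262}\right)^{2} = \left(2 \left(-1\right) \left(-17\right) - \frac{373}{262}\right)^{2} = \left(34 - \frac{373}{262}\right)^{2} = \left(\frac{8535}{262}\right)^{2} = \frac{72846225}{68644}$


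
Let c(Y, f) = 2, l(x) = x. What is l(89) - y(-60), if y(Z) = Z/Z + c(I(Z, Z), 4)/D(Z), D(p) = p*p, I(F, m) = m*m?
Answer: 158399/1800 ≈ 87.999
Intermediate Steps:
I(F, m) = m²
D(p) = p²
y(Z) = 1 + 2/Z² (y(Z) = Z/Z + 2/(Z²) = 1 + 2/Z²)
l(89) - y(-60) = 89 - (1 + 2/(-60)²) = 89 - (1 + 2*(1/3600)) = 89 - (1 + 1/1800) = 89 - 1*1801/1800 = 89 - 1801/1800 = 158399/1800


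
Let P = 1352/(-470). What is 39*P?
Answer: -26364/235 ≈ -112.19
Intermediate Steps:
P = -676/235 (P = 1352*(-1/470) = -676/235 ≈ -2.8766)
39*P = 39*(-676/235) = -26364/235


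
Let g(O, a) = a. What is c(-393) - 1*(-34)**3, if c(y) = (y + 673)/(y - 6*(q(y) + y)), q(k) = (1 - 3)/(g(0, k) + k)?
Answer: 10117397232/257413 ≈ 39304.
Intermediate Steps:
q(k) = -1/k (q(k) = (1 - 3)/(k + k) = -2*1/(2*k) = -1/k)
c(y) = (673 + y)/(-5*y + 6/y) (c(y) = (y + 673)/(y - 6*(-1/y + y)) = (673 + y)/(y - 6*(y - 1/y)) = (673 + y)/(y + (-6*y + 6/y)) = (673 + y)/(-5*y + 6/y))
c(-393) - 1*(-34)**3 = -1*(-393)*(673 - 393)/(-6 + 5*(-393)**2) - 1*(-34)**3 = -1*(-393)*280/(-6 + 5*154449) - 1*(-39304) = -1*(-393)*280/(-6 + 772245) + 39304 = -1*(-393)*280/772239 + 39304 = -1*(-393)*1/772239*280 + 39304 = 36680/257413 + 39304 = 10117397232/257413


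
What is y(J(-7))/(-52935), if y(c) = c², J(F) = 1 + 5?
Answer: -12/17645 ≈ -0.00068008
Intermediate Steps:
J(F) = 6
y(J(-7))/(-52935) = 6²/(-52935) = 36*(-1/52935) = -12/17645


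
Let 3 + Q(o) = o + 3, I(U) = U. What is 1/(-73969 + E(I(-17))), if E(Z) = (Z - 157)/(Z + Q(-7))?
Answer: -4/295847 ≈ -1.3521e-5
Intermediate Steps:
Q(o) = o (Q(o) = -3 + (o + 3) = -3 + (3 + o) = o)
E(Z) = (-157 + Z)/(-7 + Z) (E(Z) = (Z - 157)/(Z - 7) = (-157 + Z)/(-7 + Z))
1/(-73969 + E(I(-17))) = 1/(-73969 + (-157 - 17)/(-7 - 17)) = 1/(-73969 - 174/(-24)) = 1/(-73969 - 1/24*(-174)) = 1/(-73969 + 29/4) = 1/(-295847/4) = -4/295847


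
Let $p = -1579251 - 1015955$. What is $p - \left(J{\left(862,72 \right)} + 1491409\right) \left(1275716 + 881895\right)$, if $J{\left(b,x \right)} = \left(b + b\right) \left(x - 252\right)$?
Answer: $-2548333213585$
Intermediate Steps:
$J{\left(b,x \right)} = 2 b \left(-252 + x\right)$
$p = -2595206$ ($p = -1579251 - 1015955 = -2595206$)
$p - \left(J{\left(862,72 \right)} + 1491409\right) \left(1275716 + 881895\right) = -2595206 - \left(2 \cdot 862 \left(-252 + 72\right) + 1491409\right) \left(1275716 + 881895\right) = -2595206 - \left(2 \cdot 862 \left(-180\right) + 1491409\right) 2157611 = -2595206 - \left(-310320 + 1491409\right) 2157611 = -2595206 - 1181089 \cdot 2157611 = -2595206 - 2548330618379 = -2548333213585$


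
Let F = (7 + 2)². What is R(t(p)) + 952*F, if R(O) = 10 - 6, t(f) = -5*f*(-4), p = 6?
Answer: 77116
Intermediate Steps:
t(f) = 20*f
F = 81 (F = 9² = 81)
R(O) = 4
R(t(p)) + 952*F = 4 + 952*81 = 4 + 77112 = 77116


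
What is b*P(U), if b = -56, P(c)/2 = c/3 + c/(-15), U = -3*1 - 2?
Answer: 448/3 ≈ 149.33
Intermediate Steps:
U = -5 (U = -3 - 2 = -5)
P(c) = 8*c/15 (P(c) = 2*(c/3 + c/(-15)) = 2*(c*(1/3) + c*(-1/15)) = 2*(c/3 - c/15) = 2*(4*c/15) = 8*c/15)
b*P(U) = -448*(-5)/15 = -56*(-8/3) = 448/3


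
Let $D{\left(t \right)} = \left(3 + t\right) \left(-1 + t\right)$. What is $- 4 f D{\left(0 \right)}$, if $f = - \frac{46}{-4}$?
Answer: $138$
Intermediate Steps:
$D{\left(t \right)} = \left(-1 + t\right) \left(3 + t\right)$
$f = \frac{23}{2}$ ($f = \left(-46\right) \left(- \frac{1}{4}\right) = \frac{23}{2} \approx 11.5$)
$- 4 f D{\left(0 \right)} = \left(-4\right) \frac{23}{2} \left(-3 + 0^{2} + 2 \cdot 0\right) = - 46 \left(-3 + 0 + 0\right) = \left(-46\right) \left(-3\right) = 138$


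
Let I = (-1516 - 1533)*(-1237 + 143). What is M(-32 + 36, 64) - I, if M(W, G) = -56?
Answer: -3335662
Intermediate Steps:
I = 3335606 (I = -3049*(-1094) = 3335606)
M(-32 + 36, 64) - I = -56 - 1*3335606 = -56 - 3335606 = -3335662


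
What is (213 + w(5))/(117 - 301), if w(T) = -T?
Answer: -26/23 ≈ -1.1304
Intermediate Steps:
(213 + w(5))/(117 - 301) = (213 - 1*5)/(117 - 301) = (213 - 5)/(-184) = 208*(-1/184) = -26/23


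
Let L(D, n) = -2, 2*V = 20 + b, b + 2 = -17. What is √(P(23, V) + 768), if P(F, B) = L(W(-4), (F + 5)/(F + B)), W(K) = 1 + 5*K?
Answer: √766 ≈ 27.677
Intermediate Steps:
b = -19 (b = -2 - 17 = -19)
V = ½ (V = (20 - 19)/2 = (½)*1 = ½ ≈ 0.50000)
P(F, B) = -2
√(P(23, V) + 768) = √(-2 + 768) = √766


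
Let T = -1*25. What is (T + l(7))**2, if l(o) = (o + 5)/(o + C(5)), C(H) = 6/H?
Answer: 931225/1681 ≈ 553.97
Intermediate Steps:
l(o) = (5 + o)/(6/5 + o) (l(o) = (o + 5)/(o + 6/5) = (5 + o)/(o + 6*(1/5)) = (5 + o)/(o + 6/5) = (5 + o)/(6/5 + o))
T = -25
(T + l(7))**2 = (-25 + 5*(5 + 7)/(6 + 5*7))**2 = (-25 + 5*12/(6 + 35))**2 = (-25 + 5*12/41)**2 = (-25 + 5*(1/41)*12)**2 = (-25 + 60/41)**2 = (-965/41)**2 = 931225/1681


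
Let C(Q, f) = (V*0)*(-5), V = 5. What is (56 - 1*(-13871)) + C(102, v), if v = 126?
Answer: 13927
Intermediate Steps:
C(Q, f) = 0 (C(Q, f) = (5*0)*(-5) = 0*(-5) = 0)
(56 - 1*(-13871)) + C(102, v) = (56 - 1*(-13871)) + 0 = (56 + 13871) + 0 = 13927 + 0 = 13927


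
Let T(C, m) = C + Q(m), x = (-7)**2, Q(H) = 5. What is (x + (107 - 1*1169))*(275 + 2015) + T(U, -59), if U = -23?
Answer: -2319788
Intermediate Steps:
x = 49
T(C, m) = 5 + C (T(C, m) = C + 5 = 5 + C)
(x + (107 - 1*1169))*(275 + 2015) + T(U, -59) = (49 + (107 - 1*1169))*(275 + 2015) + (5 - 23) = (49 + (107 - 1169))*2290 - 18 = (49 - 1062)*2290 - 18 = -1013*2290 - 18 = -2319770 - 18 = -2319788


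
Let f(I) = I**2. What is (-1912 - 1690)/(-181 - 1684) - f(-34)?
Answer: -2152338/1865 ≈ -1154.1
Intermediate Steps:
(-1912 - 1690)/(-181 - 1684) - f(-34) = (-1912 - 1690)/(-181 - 1684) - 1*(-34)**2 = -3602/(-1865) - 1*1156 = -3602*(-1/1865) - 1156 = 3602/1865 - 1156 = -2152338/1865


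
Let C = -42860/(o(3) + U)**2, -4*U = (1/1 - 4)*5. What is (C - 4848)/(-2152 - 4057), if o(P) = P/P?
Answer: 347984/320207 ≈ 1.0867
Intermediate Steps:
o(P) = 1
U = 15/4 (U = -(1/1 - 4)*5/4 = -(1*1 - 4)*5/4 = -(1 - 4)*5/4 = -(-3)*5/4 = -1/4*(-15) = 15/4 ≈ 3.7500)
C = -685760/361 (C = -42860/(1 + 15/4)**2 = -42860/((19/4)**2) = -42860/361/16 = -42860*16/361 = -685760/361 ≈ -1899.6)
(C - 4848)/(-2152 - 4057) = (-685760/361 - 4848)/(-2152 - 4057) = -2435888/361/(-6209) = -2435888/361*(-1/6209) = 347984/320207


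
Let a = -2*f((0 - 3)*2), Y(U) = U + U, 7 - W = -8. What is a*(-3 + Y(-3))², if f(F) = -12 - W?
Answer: 4374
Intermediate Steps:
W = 15 (W = 7 - 1*(-8) = 7 + 8 = 15)
Y(U) = 2*U
f(F) = -27 (f(F) = -12 - 1*15 = -12 - 15 = -27)
a = 54 (a = -2*(-27) = 54)
a*(-3 + Y(-3))² = 54*(-3 + 2*(-3))² = 54*(-3 - 6)² = 54*(-9)² = 54*81 = 4374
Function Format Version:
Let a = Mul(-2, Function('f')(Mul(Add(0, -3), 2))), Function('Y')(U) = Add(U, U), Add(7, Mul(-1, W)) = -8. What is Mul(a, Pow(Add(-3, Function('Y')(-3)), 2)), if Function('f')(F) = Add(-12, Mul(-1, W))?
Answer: 4374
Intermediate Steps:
W = 15 (W = Add(7, Mul(-1, -8)) = Add(7, 8) = 15)
Function('Y')(U) = Mul(2, U)
Function('f')(F) = -27 (Function('f')(F) = Add(-12, Mul(-1, 15)) = Add(-12, -15) = -27)
a = 54 (a = Mul(-2, -27) = 54)
Mul(a, Pow(Add(-3, Function('Y')(-3)), 2)) = Mul(54, Pow(Add(-3, Mul(2, -3)), 2)) = Mul(54, Pow(Add(-3, -6), 2)) = Mul(54, Pow(-9, 2)) = Mul(54, 81) = 4374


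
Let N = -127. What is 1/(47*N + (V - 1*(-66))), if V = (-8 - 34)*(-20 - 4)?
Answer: -1/4895 ≈ -0.00020429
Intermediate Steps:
V = 1008 (V = -42*(-24) = 1008)
1/(47*N + (V - 1*(-66))) = 1/(47*(-127) + (1008 - 1*(-66))) = 1/(-5969 + (1008 + 66)) = 1/(-5969 + 1074) = 1/(-4895) = -1/4895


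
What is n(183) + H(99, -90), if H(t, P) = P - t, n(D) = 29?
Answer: -160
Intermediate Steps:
n(183) + H(99, -90) = 29 + (-90 - 1*99) = 29 + (-90 - 99) = 29 - 189 = -160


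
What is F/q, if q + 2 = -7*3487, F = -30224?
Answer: 30224/24411 ≈ 1.2381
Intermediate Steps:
q = -24411 (q = -2 - 7*3487 = -2 - 24409 = -24411)
F/q = -30224/(-24411) = -30224*(-1/24411) = 30224/24411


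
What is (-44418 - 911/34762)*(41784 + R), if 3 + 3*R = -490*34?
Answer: -23974610723029/14898 ≈ -1.6093e+9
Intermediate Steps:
R = -16663/3 (R = -1 + (-490*34)/3 = -1 + (⅓)*(-16660) = -1 - 16660/3 = -16663/3 ≈ -5554.3)
(-44418 - 911/34762)*(41784 + R) = (-44418 - 911/34762)*(41784 - 16663/3) = (-44418 - 911*1/34762)*(108689/3) = (-44418 - 911/34762)*(108689/3) = -1544059427/34762*108689/3 = -23974610723029/14898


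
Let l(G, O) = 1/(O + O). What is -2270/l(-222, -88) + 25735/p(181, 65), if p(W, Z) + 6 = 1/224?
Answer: 530790720/1343 ≈ 3.9523e+5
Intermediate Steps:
p(W, Z) = -1343/224 (p(W, Z) = -6 + 1/224 = -1343/224)
l(G, O) = 1/(2*O)
-2270/l(-222, -88) + 25735/p(181, 65) = -2270/((1/2)/(-88)) + 25735/(-1343/224) = -2270/((1/2)*(-1/88)) + 25735*(-224/1343) = -2270/(-1/176) - 5764640/1343 = -2270*(-176) - 5764640/1343 = 399520 - 5764640/1343 = 530790720/1343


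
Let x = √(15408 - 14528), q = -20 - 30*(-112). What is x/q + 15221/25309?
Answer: 15221/25309 + √55/835 ≈ 0.61029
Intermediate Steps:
q = 3340 (q = -20 + 3360 = 3340)
x = 4*√55 (x = √880 = 4*√55 ≈ 29.665)
x/q + 15221/25309 = (4*√55)/3340 + 15221/25309 = (4*√55)*(1/3340) + 15221*(1/25309) = √55/835 + 15221/25309 = 15221/25309 + √55/835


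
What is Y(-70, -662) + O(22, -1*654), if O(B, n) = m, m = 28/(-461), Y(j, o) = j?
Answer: -32298/461 ≈ -70.061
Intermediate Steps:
m = -28/461 (m = 28*(-1/461) = -28/461 ≈ -0.060738)
O(B, n) = -28/461
Y(-70, -662) + O(22, -1*654) = -70 - 28/461 = -32298/461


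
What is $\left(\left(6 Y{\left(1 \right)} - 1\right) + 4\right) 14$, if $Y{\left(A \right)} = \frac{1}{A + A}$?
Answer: $84$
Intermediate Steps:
$Y{\left(A \right)} = \frac{1}{2 A}$
$\left(\left(6 Y{\left(1 \right)} - 1\right) + 4\right) 14 = \left(\left(6 \frac{1}{2 \cdot 1} - 1\right) + 4\right) 14 = \left(\left(6 \cdot \frac{1}{2} \cdot 1 - 1\right) + 4\right) 14 = \left(\left(6 \cdot \frac{1}{2} - 1\right) + 4\right) 14 = \left(\left(3 - 1\right) + 4\right) 14 = \left(2 + 4\right) 14 = 6 \cdot 14 = 84$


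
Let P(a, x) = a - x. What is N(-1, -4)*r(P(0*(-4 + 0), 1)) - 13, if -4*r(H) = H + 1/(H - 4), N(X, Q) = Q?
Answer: -71/5 ≈ -14.200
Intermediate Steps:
r(H) = -H/4 - 1/(4*(-4 + H)) (r(H) = -(H + 1/(H - 4))/4 = -(H + 1/(-4 + H))/4 = -H/4 - 1/(4*(-4 + H)))
N(-1, -4)*r(P(0*(-4 + 0), 1)) - 13 = -(-1 - (0*(-4 + 0) - 1*1)**2 + 4*(0*(-4 + 0) - 1*1))/(-4 + (0*(-4 + 0) - 1*1)) - 13 = -(-1 - (0*(-4) - 1)**2 + 4*(0*(-4) - 1))/(-4 + (0*(-4) - 1)) - 13 = -(-1 - (0 - 1)**2 + 4*(0 - 1))/(-4 + (0 - 1)) - 13 = -(-1 - 1*(-1)**2 + 4*(-1))/(-4 - 1) - 13 = -(-1 - 1*1 - 4)/(-5) - 13 = -(-1)*(-1 - 1 - 4)/5 - 13 = -(-1)*(-6)/5 - 13 = -4*3/10 - 13 = -6/5 - 13 = -71/5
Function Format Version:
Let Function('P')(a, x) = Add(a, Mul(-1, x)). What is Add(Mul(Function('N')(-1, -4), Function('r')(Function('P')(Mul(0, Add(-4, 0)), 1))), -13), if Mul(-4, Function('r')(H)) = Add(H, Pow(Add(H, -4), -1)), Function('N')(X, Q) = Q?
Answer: Rational(-71, 5) ≈ -14.200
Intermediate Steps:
Function('r')(H) = Add(Mul(Rational(-1, 4), H), Mul(Rational(-1, 4), Pow(Add(-4, H), -1))) (Function('r')(H) = Mul(Rational(-1, 4), Add(H, Pow(Add(H, -4), -1))) = Mul(Rational(-1, 4), Add(H, Pow(Add(-4, H), -1))) = Add(Mul(Rational(-1, 4), H), Mul(Rational(-1, 4), Pow(Add(-4, H), -1))))
Add(Mul(Function('N')(-1, -4), Function('r')(Function('P')(Mul(0, Add(-4, 0)), 1))), -13) = Add(Mul(-4, Mul(Rational(1, 4), Pow(Add(-4, Add(Mul(0, Add(-4, 0)), Mul(-1, 1))), -1), Add(-1, Mul(-1, Pow(Add(Mul(0, Add(-4, 0)), Mul(-1, 1)), 2)), Mul(4, Add(Mul(0, Add(-4, 0)), Mul(-1, 1)))))), -13) = Add(Mul(-4, Mul(Rational(1, 4), Pow(Add(-4, Add(Mul(0, -4), -1)), -1), Add(-1, Mul(-1, Pow(Add(Mul(0, -4), -1), 2)), Mul(4, Add(Mul(0, -4), -1))))), -13) = Add(Mul(-4, Mul(Rational(1, 4), Pow(Add(-4, Add(0, -1)), -1), Add(-1, Mul(-1, Pow(Add(0, -1), 2)), Mul(4, Add(0, -1))))), -13) = Add(Mul(-4, Mul(Rational(1, 4), Pow(Add(-4, -1), -1), Add(-1, Mul(-1, Pow(-1, 2)), Mul(4, -1)))), -13) = Add(Mul(-4, Mul(Rational(1, 4), Pow(-5, -1), Add(-1, Mul(-1, 1), -4))), -13) = Add(Mul(-4, Mul(Rational(1, 4), Rational(-1, 5), Add(-1, -1, -4))), -13) = Add(Mul(-4, Mul(Rational(1, 4), Rational(-1, 5), -6)), -13) = Add(Mul(-4, Rational(3, 10)), -13) = Add(Rational(-6, 5), -13) = Rational(-71, 5)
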